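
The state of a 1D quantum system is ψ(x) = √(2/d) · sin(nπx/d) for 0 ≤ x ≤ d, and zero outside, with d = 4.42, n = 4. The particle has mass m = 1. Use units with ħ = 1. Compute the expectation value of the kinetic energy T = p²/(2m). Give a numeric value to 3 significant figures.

T = −(ħ²/2m) d²/dx², so ⟨T⟩ = −(ħ²/2m) ∫ ψ*·ψ'' dx; with m = 1.
d/dx sin(nπx/d) = (nπ/d)·cos(nπx/d) and d²/dx² sin(nπx/d) = −(nπ/d)²·sin(nπx/d); on 0 ≤ x ≤ d, ∫sin²(nπx/d) dx = d/2 and ∫sin(nπx/d)·cos(nπx/d) dx = 0.
⟨T⟩ = 4.0415.

4.04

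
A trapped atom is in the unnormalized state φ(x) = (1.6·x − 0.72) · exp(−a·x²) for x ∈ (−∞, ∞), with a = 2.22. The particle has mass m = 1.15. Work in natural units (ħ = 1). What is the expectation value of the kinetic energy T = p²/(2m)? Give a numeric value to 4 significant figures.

1.655

T = −(ħ²/2m) d²/dx², so ⟨T⟩ = −(ħ²/2m) ∫ φ*·φ'' dx / ∫|φ|² dx; with m = 1.15.
Expand each integrand as polynomial × e^(−2ax²) and use ∫x^(2j)·e^(−2ax²) dx = (2j−1)!!/(4a)^j · √(π/(2a)), odd powers → 0; here √(π/(2a)) = 0.84117. Differentiate with the product rule, d/dx e^(−ax²) = −2ax·e^(−ax²).
State is unnormalized: ∫|φ|² dx = 0.67856, and ∫φ*·(−ħ²/2m · φ'') dx = 1.1231, so ⟨T⟩ = 1.1231 / 0.67856.
⟨T⟩ = 1.6551.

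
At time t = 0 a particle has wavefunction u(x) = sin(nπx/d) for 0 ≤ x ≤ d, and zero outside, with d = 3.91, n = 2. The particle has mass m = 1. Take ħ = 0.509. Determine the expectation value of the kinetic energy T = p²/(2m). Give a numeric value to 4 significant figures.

0.3345

T = −(ħ²/2m) d²/dx², so ⟨T⟩ = −(ħ²/2m) ∫ u*·u'' dx / ∫|u|² dx; with m = 1.
d/dx sin(nπx/d) = (nπ/d)·cos(nπx/d) and d²/dx² sin(nπx/d) = −(nπ/d)²·sin(nπx/d); on 0 ≤ x ≤ d, ∫sin²(nπx/d) dx = d/2 and ∫sin(nπx/d)·cos(nπx/d) dx = 0.
State is unnormalized: ∫|u|² dx = 1.9550, and ∫u*·(−ħ²/2m · u'') dx = 0.65397, so ⟨T⟩ = 0.65397 / 1.9550.
⟨T⟩ = 0.33451.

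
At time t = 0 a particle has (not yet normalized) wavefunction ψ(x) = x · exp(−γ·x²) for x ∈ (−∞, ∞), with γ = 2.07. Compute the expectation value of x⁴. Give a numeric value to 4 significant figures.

0.2188

⟨x⁴⟩ = ∫ x⁴·|ψ|² dx / ∫|ψ|² dx (integrals over the domain).
Expand each integrand as polynomial × e^(−2γx²) and use ∫x^(2j)·e^(−2γx²) dx = (2j−1)!!/(4γ)^j · √(π/(2γ)), odd powers → 0; here √(π/(2γ)) = 0.87111.
State is unnormalized: ∫|ψ|² dx = 0.10521, and ∫ψ*·x⁴·ψ dx = 0.023018, so ⟨x⁴⟩ = 0.023018 / 0.10521.
⟨x⁴⟩ = 0.21879.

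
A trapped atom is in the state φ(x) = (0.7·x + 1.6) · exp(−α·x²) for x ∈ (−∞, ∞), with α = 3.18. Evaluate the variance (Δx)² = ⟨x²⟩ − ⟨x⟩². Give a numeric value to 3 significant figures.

Compute ⟨x⟩ and ⟨x²⟩ separately, then (Δx)² = ⟨x²⟩ − ⟨x⟩².
Expand each integrand as polynomial × e^(−2αx²) and use ∫x^(2j)·e^(−2αx²) dx = (2j−1)!!/(4α)^j · √(π/(2α)), odd powers → 0; here √(π/(2α)) = 0.70282.
Normalization: ∫|φ|² dx = 1.8263.
⟨x⟩ = 0.067770 and ⟨x²⟩ = 0.080947.
(Δx)² = 0.080947 − (0.067770)² = 0.076355.

0.0764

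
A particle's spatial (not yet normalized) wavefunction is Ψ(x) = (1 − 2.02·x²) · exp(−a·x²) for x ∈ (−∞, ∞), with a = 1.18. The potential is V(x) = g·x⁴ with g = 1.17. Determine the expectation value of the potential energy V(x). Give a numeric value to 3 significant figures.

0.711

⟨V⟩ = ∫ V(x)·|Ψ|² dx / ∫|Ψ|² dx.
Expand each integrand as polynomial × e^(−2ax²) and use ∫x^(2j)·e^(−2ax²) dx = (2j−1)!!/(4a)^j · √(π/(2a)), odd powers → 0; here √(π/(2a)) = 1.1538.
State is unnormalized: ∫|Ψ|² dx = 0.80018, and ∫Ψ*·V(x)·Ψ dx = 0.56910, so ⟨V⟩ = 0.56910 / 0.80018.
⟨V⟩ = 0.71122.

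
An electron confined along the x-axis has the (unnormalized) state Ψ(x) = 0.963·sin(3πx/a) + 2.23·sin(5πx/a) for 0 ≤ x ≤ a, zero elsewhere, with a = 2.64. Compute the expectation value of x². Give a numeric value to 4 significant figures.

2.546

⟨x²⟩ = ∫ x²·|Ψ|² dx / ∫|Ψ|² dx (integrals over the domain).
On 0 ≤ x ≤ a (j ≠ l): ∫sin²(jπx/a) dx = a/2, ∫sin(jπx/a)·sin(lπx/a) dx = 0; diagonal moments ∫x·sin²(jπx/a) dx = a²/4, ∫x²·sin²(jπx/a) dx = a³·(1/6 − 1/(4j²π²)); cross terms ∫x·sin(jπx/a)·sin(lπx/a) dx = 0 for j + l even and −4jla²/(π²(j² − l²)²) for j + l odd, ∫x²·sin(jπx/a)·sin(lπx/a) dx = (−1)^(j+l)·4jla³/(π²(j² − l²)²); higher powers the same way via product-to-sum and parts.
State is unnormalized: ∫|Ψ|² dx = 7.7884, and ∫Ψ*·x²·Ψ dx = 19.830, so ⟨x²⟩ = 19.830 / 7.7884.
⟨x²⟩ = 2.5461.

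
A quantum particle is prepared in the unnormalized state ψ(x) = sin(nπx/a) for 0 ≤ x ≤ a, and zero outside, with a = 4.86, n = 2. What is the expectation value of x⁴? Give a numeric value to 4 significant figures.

97.98

⟨x⁴⟩ = ∫ x⁴·|ψ|² dx / ∫|ψ|² dx (integrals over the domain).
With sin²θ = (1 − cos2θ)/2 on 0 ≤ x ≤ a: ∫sin²(nπx/a) dx = a/2, ∫x·sin²(nπx/a) dx = a²/4, ∫x²·sin²(nπx/a) dx = a³·(1/6 − 1/(4n²π²)); higher powers xᵏ the same way, integrating xᵏ·cos(2nπx/a) by parts.
State is unnormalized: ∫|ψ|² dx = 2.4300, and ∫ψ*·x⁴·ψ dx = 238.10, so ⟨x⁴⟩ = 238.10 / 2.4300.
⟨x⁴⟩ = 97.983.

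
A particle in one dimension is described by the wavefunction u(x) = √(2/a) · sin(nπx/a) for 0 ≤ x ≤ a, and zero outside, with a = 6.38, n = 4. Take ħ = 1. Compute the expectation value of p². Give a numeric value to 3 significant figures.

3.88

p² u = −ħ² d²u/dx²; ⟨p²⟩ = −ħ² ∫ u*·u'' dx.
d/dx sin(nπx/a) = (nπ/a)·cos(nπx/a) and d²/dx² sin(nπx/a) = −(nπ/a)²·sin(nπx/a); on 0 ≤ x ≤ a, ∫sin²(nπx/a) dx = a/2 and ∫sin(nπx/a)·cos(nπx/a) dx = 0.
⟨p²⟩ = 3.8795.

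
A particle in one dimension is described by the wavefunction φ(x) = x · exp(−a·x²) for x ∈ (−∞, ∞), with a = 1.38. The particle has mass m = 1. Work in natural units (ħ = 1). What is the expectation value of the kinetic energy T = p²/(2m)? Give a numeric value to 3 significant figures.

2.07

T = −(ħ²/2m) d²/dx², so ⟨T⟩ = −(ħ²/2m) ∫ φ*·φ'' dx / ∫|φ|² dx; with m = 1.
Expand each integrand as polynomial × e^(−2ax²) and use ∫x^(2j)·e^(−2ax²) dx = (2j−1)!!/(4a)^j · √(π/(2a)), odd powers → 0; here √(π/(2a)) = 1.0669. Differentiate with the product rule, d/dx e^(−ax²) = −2ax·e^(−ax²).
State is unnormalized: ∫|φ|² dx = 0.19328, and ∫φ*·(−ħ²/2m · φ'') dx = 0.40008, so ⟨T⟩ = 0.40008 / 0.19328.
⟨T⟩ = 2.0700.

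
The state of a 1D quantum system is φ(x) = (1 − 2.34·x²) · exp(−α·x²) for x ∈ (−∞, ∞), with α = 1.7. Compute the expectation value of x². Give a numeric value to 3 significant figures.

0.157

⟨x²⟩ = ∫ x²·|φ|² dx / ∫|φ|² dx (integrals over the domain).
Expand each integrand as polynomial × e^(−2αx²) and use ∫x^(2j)·e^(−2αx²) dx = (2j−1)!!/(4α)^j · √(π/(2α)), odd powers → 0; here √(π/(2α)) = 0.96125.
State is unnormalized: ∫|φ|² dx = 0.64117, and ∫φ*·x²·φ dx = 0.10058, so ⟨x²⟩ = 0.10058 / 0.64117.
⟨x²⟩ = 0.15688.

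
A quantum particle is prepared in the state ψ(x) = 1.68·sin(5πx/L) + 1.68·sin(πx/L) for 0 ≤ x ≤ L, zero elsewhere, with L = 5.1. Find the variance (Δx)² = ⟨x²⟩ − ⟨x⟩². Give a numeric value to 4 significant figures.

1.665

Compute ⟨x⟩ and ⟨x²⟩ separately, then (Δx)² = ⟨x²⟩ − ⟨x⟩².
On 0 ≤ x ≤ L (j ≠ l): ∫sin²(jπx/L) dx = L/2, ∫sin(jπx/L)·sin(lπx/L) dx = 0; diagonal moments ∫x·sin²(jπx/L) dx = L²/4, ∫x²·sin²(jπx/L) dx = L³·(1/6 − 1/(4j²π²)); cross terms ∫x·sin(jπx/L)·sin(lπx/L) dx = 0 for j + l even and −4jlL²/(π²(j² − l²)²) for j + l odd, ∫x²·sin(jπx/L)·sin(lπx/L) dx = (−1)^(j+l)·4jlL³/(π²(j² − l²)²); higher powers the same way via product-to-sum and parts.
Normalization: ∫|ψ|² dx = 14.394.
⟨x⟩ = 2.5500 and ⟨x²⟩ = 8.1678.
(Δx)² = 8.1678 − (2.5500)² = 1.6653.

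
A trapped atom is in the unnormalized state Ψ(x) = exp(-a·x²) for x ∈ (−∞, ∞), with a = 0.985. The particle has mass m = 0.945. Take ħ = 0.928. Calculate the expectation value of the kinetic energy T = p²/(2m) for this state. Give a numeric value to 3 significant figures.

T = −(ħ²/2m) d²/dx², so ⟨T⟩ = −(ħ²/2m) ∫ Ψ*·Ψ'' dx / ∫|Ψ|² dx; with m = 0.945.
Gaussian moments: ∫x^(2j)·e^(−2ax²) dx = (2j−1)!!/(4a)^j · √(π/(2a)), odd powers integrate to 0; here √(π/(2a)) = 1.2628. Derivatives: d/dx e^(−ax²) = −2ax·e^(−ax²), d²/dx² e^(−ax²) = (4a²x² − 2a)·e^(−ax²).
State is unnormalized: ∫|Ψ|² dx = 1.2628, and ∫Ψ*·(−ħ²/2m · Ψ'') dx = 0.56678, so ⟨T⟩ = 0.56678 / 1.2628.
⟨T⟩ = 0.44882.

0.449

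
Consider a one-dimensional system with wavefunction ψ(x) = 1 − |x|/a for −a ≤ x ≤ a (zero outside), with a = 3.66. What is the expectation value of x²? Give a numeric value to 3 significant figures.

1.34

⟨x²⟩ = ∫ x²·|ψ|² dx / ∫|ψ|² dx (integrals over the domain).
ψ is even, so ∫ over [−a, a] = 2∫₀ᵃ with ψ = 1 − x/a there: ∫₀ᵃ (1 − x/a)² dx = a/3, ∫₀ᵃ x²(1 − x/a)² dx = a³/30, ∫₀ᵃ x⁴(1 − x/a)² dx = a⁵/105.
State is unnormalized: ∫|ψ|² dx = 2.4400, and ∫ψ*·x²·ψ dx = 3.2685, so ⟨x²⟩ = 3.2685 / 2.4400.
⟨x²⟩ = 1.3396.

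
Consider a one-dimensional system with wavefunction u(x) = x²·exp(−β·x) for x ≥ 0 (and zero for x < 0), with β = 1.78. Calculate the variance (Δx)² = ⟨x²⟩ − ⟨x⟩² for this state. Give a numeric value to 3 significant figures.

0.395

Compute ⟨x⟩ and ⟨x²⟩ separately, then (Δx)² = ⟨x²⟩ − ⟨x⟩².
Every integrand reduces to terms xʲ·e^(−2βx) on [0, ∞); use ∫₀^∞ xʲ·e^(−2βx) dx = j!/(2β)^(j+1).
Normalization: ∫|u|² dx = 0.041972.
⟨x⟩ = 1.4045 and ⟨x²⟩ = 2.3671.
(Δx)² = 2.3671 − (1.4045)² = 0.39452.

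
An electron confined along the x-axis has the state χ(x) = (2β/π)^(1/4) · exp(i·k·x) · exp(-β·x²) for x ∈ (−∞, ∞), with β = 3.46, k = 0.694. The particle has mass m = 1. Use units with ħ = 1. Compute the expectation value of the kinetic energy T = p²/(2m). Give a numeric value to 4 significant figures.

1.971

T = −(ħ²/2m) d²/dx², so ⟨T⟩ = −(ħ²/2m) ∫ χ*·χ'' dx; with m = 1.
Gaussian moments: ∫x^(2j)·e^(−2βx²) dx = (2j−1)!!/(4β)^j · √(π/(2β)), odd powers integrate to 0; here √(π/(2β)) = 0.67379. Derivatives: χ′ = (ik − 2βx)·χ, χ″ = ((ik − 2βx)² − 2β)·χ; the odd-in-x pieces drop out.
⟨T⟩ = 1.9708.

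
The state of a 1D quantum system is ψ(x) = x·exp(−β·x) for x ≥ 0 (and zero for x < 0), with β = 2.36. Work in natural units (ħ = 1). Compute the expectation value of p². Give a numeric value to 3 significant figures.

p² ψ = −ħ² d²ψ/dx²; ⟨p²⟩ = −ħ² ∫ ψ*·ψ'' dx / ∫|ψ|² dx.
Differentiate x·exp(−β·x) with the product rule; every integrand then reduces to terms xʲ·e^(−2βx) on [0, ∞), with ∫₀^∞ xʲ·e^(−2βx) dx = j!/(2β)^(j+1).
State is unnormalized: ∫|ψ|² dx = 0.019020, and ∫ψ*·(−ħ² ψ'') dx = 0.10593, so ⟨p²⟩ = 0.10593 / 0.019020.
⟨p²⟩ = 5.5696.

5.57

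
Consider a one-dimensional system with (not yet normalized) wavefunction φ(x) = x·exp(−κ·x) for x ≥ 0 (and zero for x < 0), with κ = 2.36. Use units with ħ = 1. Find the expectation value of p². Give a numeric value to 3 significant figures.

5.57

p² φ = −ħ² d²φ/dx²; ⟨p²⟩ = −ħ² ∫ φ*·φ'' dx / ∫|φ|² dx.
Differentiate x·exp(−κ·x) with the product rule; every integrand then reduces to terms xʲ·e^(−2κx) on [0, ∞), with ∫₀^∞ xʲ·e^(−2κx) dx = j!/(2κ)^(j+1).
State is unnormalized: ∫|φ|² dx = 0.019020, and ∫φ*·(−ħ² φ'') dx = 0.10593, so ⟨p²⟩ = 0.10593 / 0.019020.
⟨p²⟩ = 5.5696.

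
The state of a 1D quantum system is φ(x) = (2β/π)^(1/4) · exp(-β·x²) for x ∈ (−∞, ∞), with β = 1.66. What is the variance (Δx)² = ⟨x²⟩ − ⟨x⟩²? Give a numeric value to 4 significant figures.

0.1506

Compute ⟨x⟩ and ⟨x²⟩ separately, then (Δx)² = ⟨x²⟩ − ⟨x⟩².
Gaussian moments: ∫x^(2j)·e^(−2βx²) dx = (2j−1)!!/(4β)^j · √(π/(2β)), odd powers integrate to 0; here √(π/(2β)) = 0.97276.
⟨x⟩ = 0.0000 and ⟨x²⟩ = 0.15060.
(Δx)² = 0.15060 − (0.0000)² = 0.15060.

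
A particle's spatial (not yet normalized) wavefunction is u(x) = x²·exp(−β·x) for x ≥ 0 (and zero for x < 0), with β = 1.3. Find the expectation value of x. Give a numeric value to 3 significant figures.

1.92

⟨x⟩ = ∫ x·|u|² dx / ∫|u|² dx (integrals over the domain).
Every integrand reduces to terms xʲ·e^(−2βx) on [0, ∞); use ∫₀^∞ xʲ·e^(−2βx) dx = j!/(2β)^(j+1).
State is unnormalized: ∫|u|² dx = 0.20200, and ∫u*·x·u dx = 0.38846, so ⟨x⟩ = 0.38846 / 0.20200.
⟨x⟩ = 1.9231.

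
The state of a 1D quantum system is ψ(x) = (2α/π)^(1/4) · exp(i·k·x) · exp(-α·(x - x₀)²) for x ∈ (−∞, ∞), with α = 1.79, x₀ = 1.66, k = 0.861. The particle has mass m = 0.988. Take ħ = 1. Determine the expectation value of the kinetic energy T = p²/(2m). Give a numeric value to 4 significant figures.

T = −(ħ²/2m) d²/dx², so ⟨T⟩ = −(ħ²/2m) ∫ ψ*·ψ'' dx; with m = 0.988.
Gaussian moments (u = x − x₀): ∫u^(2j)·e^(−2αu²) du = (2j−1)!!/(4α)^j · √(π/(2α)), odd powers integrate to 0; here √(π/(2α)) = 0.93677. Derivatives: ψ′ = (ik − 2αu)·ψ, ψ″ = ((ik − 2αu)² − 2α)·ψ; the odd-in-u pieces drop out.
⟨T⟩ = 1.2810.

1.281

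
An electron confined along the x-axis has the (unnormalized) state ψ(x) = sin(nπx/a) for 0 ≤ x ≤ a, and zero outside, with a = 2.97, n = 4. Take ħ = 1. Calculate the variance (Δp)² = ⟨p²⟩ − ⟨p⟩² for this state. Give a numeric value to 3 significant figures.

Compute ⟨p⟩ and ⟨p²⟩ separately; (Δp)² = ⟨p²⟩ − ⟨p⟩².
d/dx sin(nπx/a) = (nπ/a)·cos(nπx/a) and d²/dx² sin(nπx/a) = −(nπ/a)²·sin(nπx/a); on 0 ≤ x ≤ a, ∫sin²(nπx/a) dx = a/2 and ∫sin(nπx/a)·cos(nπx/a) dx = 0.
Normalization: ∫|ψ|² dx = 1.4850.
⟨p⟩ = 0.0000 and ⟨p²⟩ = 17.902.
(Δp)² = 17.902 − (0.0000)² = 17.902.

17.9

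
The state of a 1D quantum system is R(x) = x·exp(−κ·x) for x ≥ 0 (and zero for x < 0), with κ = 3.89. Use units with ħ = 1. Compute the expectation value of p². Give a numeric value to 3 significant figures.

p² R = −ħ² d²R/dx²; ⟨p²⟩ = −ħ² ∫ R*·R'' dx / ∫|R|² dx.
Differentiate x·exp(−κ·x) with the product rule; every integrand then reduces to terms xʲ·e^(−2κx) on [0, ∞), with ∫₀^∞ xʲ·e^(−2κx) dx = j!/(2κ)^(j+1).
State is unnormalized: ∫|R|² dx = 0.0042471, and ∫R*·(−ħ² R'') dx = 0.064267, so ⟨p²⟩ = 0.064267 / 0.0042471.
⟨p²⟩ = 15.132.

15.1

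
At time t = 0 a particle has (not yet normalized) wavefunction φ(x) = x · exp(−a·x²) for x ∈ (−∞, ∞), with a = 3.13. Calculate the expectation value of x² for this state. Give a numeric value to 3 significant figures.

0.240

⟨x²⟩ = ∫ x²·|φ|² dx / ∫|φ|² dx (integrals over the domain).
Expand each integrand as polynomial × e^(−2ax²) and use ∫x^(2j)·e^(−2ax²) dx = (2j−1)!!/(4a)^j · √(π/(2a)), odd powers → 0; here √(π/(2a)) = 0.70842.
State is unnormalized: ∫|φ|² dx = 0.056583, and ∫φ*·x²·φ dx = 0.013558, so ⟨x²⟩ = 0.013558 / 0.056583.
⟨x²⟩ = 0.23962.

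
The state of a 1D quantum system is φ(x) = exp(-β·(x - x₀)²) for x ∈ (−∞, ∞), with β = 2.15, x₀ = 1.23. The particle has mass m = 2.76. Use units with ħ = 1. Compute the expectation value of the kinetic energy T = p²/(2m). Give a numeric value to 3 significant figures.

T = −(ħ²/2m) d²/dx², so ⟨T⟩ = −(ħ²/2m) ∫ φ*·φ'' dx / ∫|φ|² dx; with m = 2.76.
Gaussian moments (u = x − x₀): ∫u^(2j)·e^(−2βu²) du = (2j−1)!!/(4β)^j · √(π/(2β)), odd powers integrate to 0; here √(π/(2β)) = 0.85475. Derivatives: d/dx e^(−βu²) = −2βu·e^(−βu²), d²/dx² e^(−βu²) = (4β²u² − 2β)·e^(−βu²).
State is unnormalized: ∫|φ|² dx = 0.85475, and ∫φ*·(−ħ²/2m · φ'') dx = 0.33292, so ⟨T⟩ = 0.33292 / 0.85475.
⟨T⟩ = 0.38949.

0.389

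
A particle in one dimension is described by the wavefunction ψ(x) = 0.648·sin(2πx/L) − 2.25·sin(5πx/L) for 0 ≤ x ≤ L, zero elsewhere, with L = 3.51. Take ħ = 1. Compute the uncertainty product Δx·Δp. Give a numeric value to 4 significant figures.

4.308

Δx = √(⟨x²⟩−⟨x⟩²), Δp = √(⟨p²⟩−⟨p⟩²).
On 0 ≤ x ≤ L (j ≠ l): ∫sin²(jπx/L) dx = L/2, ∫sin(jπx/L)·sin(lπx/L) dx = 0; diagonal moments ∫x·sin²(jπx/L) dx = L²/4, ∫x²·sin²(jπx/L) dx = L³·(1/6 − 1/(4j²π²)); cross terms ∫x·sin(jπx/L)·sin(lπx/L) dx = 0 for j + l even and −4jlL²/(π²(j² − l²)²) for j + l odd, ∫x²·sin(jπx/L)·sin(lπx/L) dx = (−1)^(j+l)·4jlL³/(π²(j² − l²)²); higher powers the same way via product-to-sum and parts. d²/dx² sin(jπx/L) = −(jπ/L)²·sin(jπx/L); on 0 ≤ x ≤ L, ∫sin²(jπx/L) dx = L/2 and ∫sin(jπx/L)·sin(lπx/L) dx = 0 for j ≠ l, so only diagonal terms survive in ∫|ψ|² and ∫ψ·ψ″; ∫ψ·ψ′ dx = [ψ²/2] between the walls = 0.
Normalization: ∫|ψ|² dx = 9.6216.
⟨x⟩ = 1.7893, ⟨x²⟩ = 4.1921 ⇒ Δx = 0.99524.
⟨p⟩ = 0.0000, ⟨p²⟩ = 18.739 ⇒ Δp = 4.3289.
Δx·Δp = 4.3082.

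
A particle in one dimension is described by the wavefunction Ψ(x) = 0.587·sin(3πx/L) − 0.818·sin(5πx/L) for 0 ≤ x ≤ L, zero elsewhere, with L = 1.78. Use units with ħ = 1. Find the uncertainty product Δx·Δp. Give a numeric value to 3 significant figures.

2.60

Δx = √(⟨x²⟩−⟨x⟩²), Δp = √(⟨p²⟩−⟨p⟩²).
On 0 ≤ x ≤ L (j ≠ l): ∫sin²(jπx/L) dx = L/2, ∫sin(jπx/L)·sin(lπx/L) dx = 0; diagonal moments ∫x·sin²(jπx/L) dx = L²/4, ∫x²·sin²(jπx/L) dx = L³·(1/6 − 1/(4j²π²)); cross terms ∫x·sin(jπx/L)·sin(lπx/L) dx = 0 for j + l even and −4jlL²/(π²(j² − l²)²) for j + l odd, ∫x²·sin(jπx/L)·sin(lπx/L) dx = (−1)^(j+l)·4jlL³/(π²(j² − l²)²); higher powers the same way via product-to-sum and parts. d²/dx² sin(jπx/L) = −(jπ/L)²·sin(jπx/L); on 0 ≤ x ≤ L, ∫sin²(jπx/L) dx = L/2 and ∫sin(jπx/L)·sin(lπx/L) dx = 0 for j ≠ l, so only diagonal terms survive in ∫|Ψ|² and ∫Ψ·Ψ″; ∫Ψ·Ψ′ dx = [Ψ²/2] between the walls = 0.
Normalization: ∫|Ψ|² dx = 0.90219.
⟨x⟩ = 0.89000, ⟨x²⟩ = 0.90327 ⇒ Δx = 0.33343.
⟨p⟩ = 0.0000, ⟨p²⟩ = 60.934 ⇒ Δp = 7.8060.
Δx·Δp = 2.6027.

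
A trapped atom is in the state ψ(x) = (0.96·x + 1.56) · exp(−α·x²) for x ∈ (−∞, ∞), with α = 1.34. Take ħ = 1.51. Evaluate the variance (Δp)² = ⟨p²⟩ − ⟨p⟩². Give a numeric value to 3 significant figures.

3.46

Compute ⟨p⟩ and ⟨p²⟩ separately; (Δp)² = ⟨p²⟩ − ⟨p⟩².
Expand each integrand as polynomial × e^(−2αx²) and use ∫x^(2j)·e^(−2αx²) dx = (2j−1)!!/(4α)^j · √(π/(2α)), odd powers → 0; here √(π/(2α)) = 1.0827. Differentiate with the product rule, d/dx e^(−αx²) = −2αx·e^(−αx²).
Normalization: ∫|ψ|² dx = 2.8210.
⟨p⟩ = 0.0000 and ⟨p²⟩ = 3.4586.
(Δp)² = 3.4586 − (0.0000)² = 3.4586.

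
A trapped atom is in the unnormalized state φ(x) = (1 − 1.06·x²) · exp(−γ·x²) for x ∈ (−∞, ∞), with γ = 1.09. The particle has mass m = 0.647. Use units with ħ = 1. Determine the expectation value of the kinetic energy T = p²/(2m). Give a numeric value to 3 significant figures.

2.32

T = −(ħ²/2m) d²/dx², so ⟨T⟩ = −(ħ²/2m) ∫ φ*·φ'' dx / ∫|φ|² dx; with m = 0.647.
Expand each integrand as polynomial × e^(−2γx²) and use ∫x^(2j)·e^(−2γx²) dx = (2j−1)!!/(4γ)^j · √(π/(2γ)), odd powers → 0; here √(π/(2γ)) = 1.2005. Differentiate with the product rule, d/dx e^(−γx²) = −2γx·e^(−γx²).
State is unnormalized: ∫|φ|² dx = 0.82961, and ∫φ*·(−ħ²/2m · φ'') dx = 1.9213, so ⟨T⟩ = 1.9213 / 0.82961.
⟨T⟩ = 2.3159.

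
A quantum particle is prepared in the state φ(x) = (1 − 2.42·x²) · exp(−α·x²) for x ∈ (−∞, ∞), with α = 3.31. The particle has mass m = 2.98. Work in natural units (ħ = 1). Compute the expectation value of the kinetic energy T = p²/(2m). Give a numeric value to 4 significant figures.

T = −(ħ²/2m) d²/dx², so ⟨T⟩ = −(ħ²/2m) ∫ φ*·φ'' dx / ∫|φ|² dx; with m = 2.98.
Expand each integrand as polynomial × e^(−2αx²) and use ∫x^(2j)·e^(−2αx²) dx = (2j−1)!!/(4α)^j · √(π/(2α)), odd powers → 0; here √(π/(2α)) = 0.68888. Differentiate with the product rule, d/dx e^(−αx²) = −2αx·e^(−αx²).
State is unnormalized: ∫|φ|² dx = 0.50610, and ∫φ*·(−ħ²/2m · φ'') dx = 0.61191, so ⟨T⟩ = 0.61191 / 0.50610.
⟨T⟩ = 1.2091.

1.209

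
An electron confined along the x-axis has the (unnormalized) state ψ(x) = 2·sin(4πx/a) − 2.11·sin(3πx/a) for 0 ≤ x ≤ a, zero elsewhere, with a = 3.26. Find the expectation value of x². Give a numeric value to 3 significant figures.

⟨x²⟩ = ∫ x²·|ψ|² dx / ∫|ψ|² dx (integrals over the domain).
On 0 ≤ x ≤ a (j ≠ l): ∫sin²(jπx/a) dx = a/2, ∫sin(jπx/a)·sin(lπx/a) dx = 0; diagonal moments ∫x·sin²(jπx/a) dx = a²/4, ∫x²·sin²(jπx/a) dx = a³·(1/6 − 1/(4j²π²)); cross terms ∫x·sin(jπx/a)·sin(lπx/a) dx = 0 for j + l even and −4jla²/(π²(j² − l²)²) for j + l odd, ∫x²·sin(jπx/a)·sin(lπx/a) dx = (−1)^(j+l)·4jla³/(π²(j² − l²)²); higher powers the same way via product-to-sum and parts.
State is unnormalized: ∫|ψ|² dx = 13.777, and ∫ψ*·x²·ψ dx = 77.175, so ⟨x²⟩ = 77.175 / 13.777.
⟨x²⟩ = 5.6017.

5.60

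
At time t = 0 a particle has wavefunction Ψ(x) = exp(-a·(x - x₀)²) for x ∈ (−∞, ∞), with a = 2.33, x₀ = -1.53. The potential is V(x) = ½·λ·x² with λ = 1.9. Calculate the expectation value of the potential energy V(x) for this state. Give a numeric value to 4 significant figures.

⟨V⟩ = ∫ V(x)·|Ψ|² dx / ∫|Ψ|² dx.
Gaussian moments (u = x − x₀): ∫u^(2j)·e^(−2au²) du = (2j−1)!!/(4a)^j · √(π/(2a)), odd powers integrate to 0; here √(π/(2a)) = 0.82107.
State is unnormalized: ∫|Ψ|² dx = 0.82107, and ∫Ψ*·V(x)·Ψ dx = 1.9096, so ⟨V⟩ = 1.9096 / 0.82107.
⟨V⟩ = 2.3258.

2.326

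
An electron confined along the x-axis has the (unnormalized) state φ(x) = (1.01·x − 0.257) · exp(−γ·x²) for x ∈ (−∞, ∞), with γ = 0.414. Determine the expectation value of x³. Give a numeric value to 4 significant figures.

-0.8327

⟨x³⟩ = ∫ x³·|φ|² dx / ∫|φ|² dx (integrals over the domain).
Expand each integrand as polynomial × e^(−2γx²) and use ∫x^(2j)·e^(−2γx²) dx = (2j−1)!!/(4γ)^j · √(π/(2γ)), odd powers → 0; here √(π/(2γ)) = 1.9479.
State is unnormalized: ∫|φ|² dx = 1.3285, and ∫φ*·x³·φ dx = -1.1062, so ⟨x³⟩ = -1.1062 / 1.3285.
⟨x³⟩ = -0.83266.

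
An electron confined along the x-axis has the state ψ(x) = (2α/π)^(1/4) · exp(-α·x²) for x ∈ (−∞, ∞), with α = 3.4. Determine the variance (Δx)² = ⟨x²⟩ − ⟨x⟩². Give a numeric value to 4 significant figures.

Compute ⟨x⟩ and ⟨x²⟩ separately, then (Δx)² = ⟨x²⟩ − ⟨x⟩².
Gaussian moments: ∫x^(2j)·e^(−2αx²) dx = (2j−1)!!/(4α)^j · √(π/(2α)), odd powers integrate to 0; here √(π/(2α)) = 0.67971.
⟨x⟩ = 0.0000 and ⟨x²⟩ = 0.073529.
(Δx)² = 0.073529 − (0.0000)² = 0.073529.

0.07353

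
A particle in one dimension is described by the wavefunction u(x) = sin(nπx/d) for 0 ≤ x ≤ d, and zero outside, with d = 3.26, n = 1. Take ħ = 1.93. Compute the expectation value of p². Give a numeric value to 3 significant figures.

p² u = −ħ² d²u/dx²; ⟨p²⟩ = −ħ² ∫ u*·u'' dx / ∫|u|² dx.
d/dx sin(nπx/d) = (nπ/d)·cos(nπx/d) and d²/dx² sin(nπx/d) = −(nπ/d)²·sin(nπx/d); on 0 ≤ x ≤ d, ∫sin²(nπx/d) dx = d/2 and ∫sin(nπx/d)·cos(nπx/d) dx = 0.
State is unnormalized: ∫|u|² dx = 1.6300, and ∫u*·(−ħ² u'') dx = 5.6385, so ⟨p²⟩ = 5.6385 / 1.6300.
⟨p²⟩ = 3.4592.

3.46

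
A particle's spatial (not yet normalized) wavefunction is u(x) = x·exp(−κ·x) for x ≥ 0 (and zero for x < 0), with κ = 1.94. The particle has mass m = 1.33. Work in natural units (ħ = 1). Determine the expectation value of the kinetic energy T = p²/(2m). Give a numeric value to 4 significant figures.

T = −(ħ²/2m) d²/dx², so ⟨T⟩ = −(ħ²/2m) ∫ u*·u'' dx / ∫|u|² dx; with m = 1.33.
Differentiate x·exp(−κ·x) with the product rule; every integrand then reduces to terms xʲ·e^(−2κx) on [0, ∞), with ∫₀^∞ xʲ·e^(−2κx) dx = j!/(2κ)^(j+1).
State is unnormalized: ∫|u|² dx = 0.034240, and ∫u*·(−ħ²/2m · u'') dx = 0.048446, so ⟨T⟩ = 0.048446 / 0.034240.
⟨T⟩ = 1.4149.

1.415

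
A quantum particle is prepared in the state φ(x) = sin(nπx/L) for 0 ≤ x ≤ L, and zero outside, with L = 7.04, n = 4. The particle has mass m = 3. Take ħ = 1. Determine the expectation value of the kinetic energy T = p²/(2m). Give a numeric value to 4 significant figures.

0.5310

T = −(ħ²/2m) d²/dx², so ⟨T⟩ = −(ħ²/2m) ∫ φ*·φ'' dx / ∫|φ|² dx; with m = 3.
d/dx sin(nπx/L) = (nπ/L)·cos(nπx/L) and d²/dx² sin(nπx/L) = −(nπ/L)²·sin(nπx/L); on 0 ≤ x ≤ L, ∫sin²(nπx/L) dx = L/2 and ∫sin(nπx/L)·cos(nπx/L) dx = 0.
State is unnormalized: ∫|φ|² dx = 3.5200, and ∫φ*·(−ħ²/2m · φ'') dx = 1.8692, so ⟨T⟩ = 1.8692 / 3.5200.
⟨T⟩ = 0.53104.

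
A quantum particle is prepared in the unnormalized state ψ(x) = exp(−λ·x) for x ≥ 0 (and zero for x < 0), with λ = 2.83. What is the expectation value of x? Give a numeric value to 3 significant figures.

0.177

⟨x⟩ = ∫ x·|ψ|² dx / ∫|ψ|² dx (integrals over the domain).
Every integrand reduces to terms xʲ·e^(−2λx) on [0, ∞); use ∫₀^∞ xʲ·e^(−2λx) dx = j!/(2λ)^(j+1).
State is unnormalized: ∫|ψ|² dx = 0.17668, and ∫ψ*·x·ψ dx = 0.031215, so ⟨x⟩ = 0.031215 / 0.17668.
⟨x⟩ = 0.17668.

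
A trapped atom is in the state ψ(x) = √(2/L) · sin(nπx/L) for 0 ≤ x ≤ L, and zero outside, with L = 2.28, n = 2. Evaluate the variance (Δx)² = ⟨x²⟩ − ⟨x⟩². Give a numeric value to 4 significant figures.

0.3674

Compute ⟨x⟩ and ⟨x²⟩ separately, then (Δx)² = ⟨x²⟩ − ⟨x⟩².
With sin²θ = (1 − cos2θ)/2 on 0 ≤ x ≤ L: ∫sin²(nπx/L) dx = L/2, ∫x·sin²(nπx/L) dx = L²/4, ∫x²·sin²(nπx/L) dx = L³·(1/6 − 1/(4n²π²)); higher powers xᵏ the same way, integrating xᵏ·cos(2nπx/L) by parts.
⟨x⟩ = 1.1400 and ⟨x²⟩ = 1.6670.
(Δx)² = 1.6670 − (1.1400)² = 0.36736.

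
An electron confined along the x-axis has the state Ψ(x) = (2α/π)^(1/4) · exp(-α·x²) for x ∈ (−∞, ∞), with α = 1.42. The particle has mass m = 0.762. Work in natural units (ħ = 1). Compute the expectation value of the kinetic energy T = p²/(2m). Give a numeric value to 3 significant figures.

T = −(ħ²/2m) d²/dx², so ⟨T⟩ = −(ħ²/2m) ∫ Ψ*·Ψ'' dx; with m = 0.762.
Gaussian moments: ∫x^(2j)·e^(−2αx²) dx = (2j−1)!!/(4α)^j · √(π/(2α)), odd powers integrate to 0; here √(π/(2α)) = 1.0518. Derivatives: d/dx e^(−αx²) = −2αx·e^(−αx²), d²/dx² e^(−αx²) = (4α²x² − 2α)·e^(−αx²).
⟨T⟩ = 0.93176.

0.932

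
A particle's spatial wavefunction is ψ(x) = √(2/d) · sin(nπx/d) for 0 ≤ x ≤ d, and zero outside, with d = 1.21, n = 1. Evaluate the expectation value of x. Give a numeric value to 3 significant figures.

⟨x⟩ = ∫ x·|ψ|² dx (integrals over the domain).
With sin²θ = (1 − cos2θ)/2 on 0 ≤ x ≤ d: ∫sin²(nπx/d) dx = d/2, ∫x·sin²(nπx/d) dx = d²/4, ∫x²·sin²(nπx/d) dx = d³·(1/6 − 1/(4n²π²)); higher powers xᵏ the same way, integrating xᵏ·cos(2nπx/d) by parts.
⟨x⟩ = 0.60500.

0.605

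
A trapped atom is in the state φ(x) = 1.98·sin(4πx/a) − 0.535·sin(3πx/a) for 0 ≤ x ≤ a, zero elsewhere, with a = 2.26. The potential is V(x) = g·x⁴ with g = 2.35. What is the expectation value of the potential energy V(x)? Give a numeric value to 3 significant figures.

⟨V⟩ = ∫ V(x)·|φ|² dx / ∫|φ|² dx.
On 0 ≤ x ≤ a (j ≠ l): ∫sin²(jπx/a) dx = a/2, ∫sin(jπx/a)·sin(lπx/a) dx = 0; diagonal moments ∫x·sin²(jπx/a) dx = a²/4, ∫x²·sin²(jπx/a) dx = a³·(1/6 − 1/(4j²π²)); cross terms ∫x·sin(jπx/a)·sin(lπx/a) dx = 0 for j + l even and −4jla²/(π²(j² − l²)²) for j + l odd, ∫x²·sin(jπx/a)·sin(lπx/a) dx = (−1)^(j+l)·4jla³/(π²(j² − l²)²); higher powers the same way via product-to-sum and parts.
State is unnormalized: ∫|φ|² dx = 4.7535, and ∫φ*·V(x)·φ dx = 78.483, so ⟨V⟩ = 78.483 / 4.7535.
⟨V⟩ = 16.511.

16.5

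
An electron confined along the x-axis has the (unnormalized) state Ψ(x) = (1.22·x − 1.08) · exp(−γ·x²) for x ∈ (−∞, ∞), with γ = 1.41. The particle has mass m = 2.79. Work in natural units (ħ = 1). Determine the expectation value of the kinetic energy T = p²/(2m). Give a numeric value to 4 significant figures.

T = −(ħ²/2m) d²/dx², so ⟨T⟩ = −(ħ²/2m) ∫ Ψ*·Ψ'' dx / ∫|Ψ|² dx; with m = 2.79.
Expand each integrand as polynomial × e^(−2γx²) and use ∫x^(2j)·e^(−2γx²) dx = (2j−1)!!/(4γ)^j · √(π/(2γ)), odd powers → 0; here √(π/(2γ)) = 1.0555. Differentiate with the product rule, d/dx e^(−γx²) = −2γx·e^(−γx²).
State is unnormalized: ∫|Ψ|² dx = 1.5097, and ∫Ψ*·(−ħ²/2m · Ψ'') dx = 0.52224, so ⟨T⟩ = 0.52224 / 1.5097.
⟨T⟩ = 0.34593.

0.3459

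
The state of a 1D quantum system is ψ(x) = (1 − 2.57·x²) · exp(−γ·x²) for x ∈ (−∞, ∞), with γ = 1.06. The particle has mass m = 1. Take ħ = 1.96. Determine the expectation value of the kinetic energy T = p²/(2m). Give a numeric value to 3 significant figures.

T = −(ħ²/2m) d²/dx², so ⟨T⟩ = −(ħ²/2m) ∫ ψ*·ψ'' dx / ∫|ψ|² dx; with m = 1.
Expand each integrand as polynomial × e^(−2γx²) and use ∫x^(2j)·e^(−2γx²) dx = (2j−1)!!/(4γ)^j · √(π/(2γ)), odd powers → 0; here √(π/(2γ)) = 1.2173. Differentiate with the product rule, d/dx e^(−γx²) = −2γx·e^(−γx²).
State is unnormalized: ∫|ψ|² dx = 1.0833, and ∫ψ*·(−ħ²/2m · ψ'') dx = 11.857, so ⟨T⟩ = 11.857 / 1.0833.
⟨T⟩ = 10.945.

10.9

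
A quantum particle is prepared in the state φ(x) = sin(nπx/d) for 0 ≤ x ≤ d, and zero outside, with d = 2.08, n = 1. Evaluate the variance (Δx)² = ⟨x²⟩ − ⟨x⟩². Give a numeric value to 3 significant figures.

0.141

Compute ⟨x⟩ and ⟨x²⟩ separately, then (Δx)² = ⟨x²⟩ − ⟨x⟩².
With sin²θ = (1 − cos2θ)/2 on 0 ≤ x ≤ d: ∫sin²(nπx/d) dx = d/2, ∫x·sin²(nπx/d) dx = d²/4, ∫x²·sin²(nπx/d) dx = d³·(1/6 − 1/(4n²π²)); higher powers xᵏ the same way, integrating xᵏ·cos(2nπx/d) by parts.
Normalization: ∫|φ|² dx = 1.0400.
⟨x⟩ = 1.0400 and ⟨x²⟩ = 1.2230.
(Δx)² = 1.2230 − (1.0400)² = 0.14136.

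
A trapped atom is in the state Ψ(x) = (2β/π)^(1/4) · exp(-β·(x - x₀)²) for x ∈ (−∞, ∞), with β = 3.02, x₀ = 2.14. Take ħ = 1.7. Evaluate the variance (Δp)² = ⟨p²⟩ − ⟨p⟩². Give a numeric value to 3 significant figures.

Compute ⟨p⟩ and ⟨p²⟩ separately; (Δp)² = ⟨p²⟩ − ⟨p⟩².
Gaussian moments (u = x − x₀): ∫u^(2j)·e^(−2βu²) du = (2j−1)!!/(4β)^j · √(π/(2β)), odd powers integrate to 0; here √(π/(2β)) = 0.72120. Derivatives: d/dx e^(−βu²) = −2βu·e^(−βu²), d²/dx² e^(−βu²) = (4β²u² − 2β)·e^(−βu²).
⟨p⟩ = 0.0000 and ⟨p²⟩ = 8.7278.
(Δp)² = 8.7278 − (0.0000)² = 8.7278.

8.73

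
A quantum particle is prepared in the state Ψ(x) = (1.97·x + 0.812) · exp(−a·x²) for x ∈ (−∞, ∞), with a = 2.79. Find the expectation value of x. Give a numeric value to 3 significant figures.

⟨x⟩ = ∫ x·|Ψ|² dx / ∫|Ψ|² dx (integrals over the domain).
Expand each integrand as polynomial × e^(−2ax²) and use ∫x^(2j)·e^(−2ax²) dx = (2j−1)!!/(4a)^j · √(π/(2a)), odd powers → 0; here √(π/(2a)) = 0.75034.
State is unnormalized: ∫|Ψ|² dx = 0.75566, and ∫Ψ*·x·Ψ dx = 0.21510, so ⟨x⟩ = 0.21510 / 0.75566.
⟨x⟩ = 0.28465.

0.285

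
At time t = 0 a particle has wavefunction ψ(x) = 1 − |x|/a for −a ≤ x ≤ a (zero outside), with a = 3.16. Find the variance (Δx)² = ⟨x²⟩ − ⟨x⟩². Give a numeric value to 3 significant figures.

0.999

Compute ⟨x⟩ and ⟨x²⟩ separately, then (Δx)² = ⟨x²⟩ − ⟨x⟩².
ψ is even, so ∫ over [−a, a] = 2∫₀ᵃ with ψ = 1 − x/a there: ∫₀ᵃ (1 − x/a)² dx = a/3, ∫₀ᵃ x²(1 − x/a)² dx = a³/30, ∫₀ᵃ x⁴(1 − x/a)² dx = a⁵/105.
Normalization: ∫|ψ|² dx = 2.1067.
⟨x⟩ = 0.0000 and ⟨x²⟩ = 0.99856.
(Δx)² = 0.99856 − (0.0000)² = 0.99856.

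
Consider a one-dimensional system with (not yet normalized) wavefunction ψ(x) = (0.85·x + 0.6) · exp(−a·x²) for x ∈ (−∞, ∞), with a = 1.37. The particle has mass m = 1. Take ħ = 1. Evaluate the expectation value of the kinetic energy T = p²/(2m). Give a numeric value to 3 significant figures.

T = −(ħ²/2m) d²/dx², so ⟨T⟩ = −(ħ²/2m) ∫ ψ*·ψ'' dx / ∫|ψ|² dx; with m = 1.
Expand each integrand as polynomial × e^(−2ax²) and use ∫x^(2j)·e^(−2ax²) dx = (2j−1)!!/(4a)^j · √(π/(2a)), odd powers → 0; here √(π/(2a)) = 1.0708. Differentiate with the product rule, d/dx e^(−ax²) = −2ax·e^(−ax²).
State is unnormalized: ∫|ψ|² dx = 0.52665, and ∫ψ*·(−ħ²/2m · ψ'') dx = 0.55417, so ⟨T⟩ = 0.55417 / 0.52665.
⟨T⟩ = 1.0522.

1.05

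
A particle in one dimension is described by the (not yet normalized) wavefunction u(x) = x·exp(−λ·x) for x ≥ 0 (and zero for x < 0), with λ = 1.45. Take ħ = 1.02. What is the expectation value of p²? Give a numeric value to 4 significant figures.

2.187

p² u = −ħ² d²u/dx²; ⟨p²⟩ = −ħ² ∫ u*·u'' dx / ∫|u|² dx.
Differentiate x·exp(−λ·x) with the product rule; every integrand then reduces to terms xʲ·e^(−2λx) on [0, ∞), with ∫₀^∞ xʲ·e^(−2λx) dx = j!/(2λ)^(j+1).
State is unnormalized: ∫|u|² dx = 0.082004, and ∫u*·(−ħ² u'') dx = 0.17938, so ⟨p²⟩ = 0.17938 / 0.082004.
⟨p²⟩ = 2.1874.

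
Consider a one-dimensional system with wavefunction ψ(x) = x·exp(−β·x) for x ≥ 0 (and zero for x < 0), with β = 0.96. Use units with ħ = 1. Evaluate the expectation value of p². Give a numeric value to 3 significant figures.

p² ψ = −ħ² d²ψ/dx²; ⟨p²⟩ = −ħ² ∫ ψ*·ψ'' dx / ∫|ψ|² dx.
Differentiate x·exp(−β·x) with the product rule; every integrand then reduces to terms xʲ·e^(−2βx) on [0, ∞), with ∫₀^∞ xʲ·e^(−2βx) dx = j!/(2β)^(j+1).
State is unnormalized: ∫|ψ|² dx = 0.28257, and ∫ψ*·(−ħ² ψ'') dx = 0.26042, so ⟨p²⟩ = 0.26042 / 0.28257.
⟨p²⟩ = 0.92160.

0.922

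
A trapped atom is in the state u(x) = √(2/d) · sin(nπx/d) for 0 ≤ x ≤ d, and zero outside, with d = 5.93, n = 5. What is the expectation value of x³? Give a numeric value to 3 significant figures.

⟨x³⟩ = ∫ x³·|u|² dx (integrals over the domain).
With sin²θ = (1 − cos2θ)/2 on 0 ≤ x ≤ d: ∫sin²(nπx/d) dx = d/2, ∫x·sin²(nπx/d) dx = d²/4, ∫x²·sin²(nπx/d) dx = d³·(1/6 − 1/(4n²π²)); higher powers xᵏ the same way, integrating xᵏ·cos(2nπx/d) by parts.
⟨x³⟩ = 51.498.

51.5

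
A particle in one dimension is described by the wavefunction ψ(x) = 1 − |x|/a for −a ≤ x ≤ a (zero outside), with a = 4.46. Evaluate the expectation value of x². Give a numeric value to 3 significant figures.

⟨x²⟩ = ∫ x²·|ψ|² dx / ∫|ψ|² dx (integrals over the domain).
ψ is even, so ∫ over [−a, a] = 2∫₀ᵃ with ψ = 1 − x/a there: ∫₀ᵃ (1 − x/a)² dx = a/3, ∫₀ᵃ x²(1 − x/a)² dx = a³/30, ∫₀ᵃ x⁴(1 − x/a)² dx = a⁵/105.
State is unnormalized: ∫|ψ|² dx = 2.9733, and ∫ψ*·x²·ψ dx = 5.9144, so ⟨x²⟩ = 5.9144 / 2.9733.
⟨x²⟩ = 1.9892.

1.99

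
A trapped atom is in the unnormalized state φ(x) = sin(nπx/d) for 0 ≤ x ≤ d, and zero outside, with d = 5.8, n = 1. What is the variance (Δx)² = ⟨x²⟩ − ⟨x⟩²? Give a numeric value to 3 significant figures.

1.10

Compute ⟨x⟩ and ⟨x²⟩ separately, then (Δx)² = ⟨x²⟩ − ⟨x⟩².
With sin²θ = (1 − cos2θ)/2 on 0 ≤ x ≤ d: ∫sin²(nπx/d) dx = d/2, ∫x·sin²(nπx/d) dx = d²/4, ∫x²·sin²(nπx/d) dx = d³·(1/6 − 1/(4n²π²)); higher powers xᵏ the same way, integrating xᵏ·cos(2nπx/d) by parts.
Normalization: ∫|φ|² dx = 2.9000.
⟨x⟩ = 2.9000 and ⟨x²⟩ = 9.5091.
(Δx)² = 9.5091 − (2.9000)² = 1.0991.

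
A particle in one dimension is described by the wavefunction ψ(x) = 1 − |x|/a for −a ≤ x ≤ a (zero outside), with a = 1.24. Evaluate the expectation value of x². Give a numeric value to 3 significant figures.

0.154

⟨x²⟩ = ∫ x²·|ψ|² dx / ∫|ψ|² dx (integrals over the domain).
ψ is even, so ∫ over [−a, a] = 2∫₀ᵃ with ψ = 1 − x/a there: ∫₀ᵃ (1 − x/a)² dx = a/3, ∫₀ᵃ x²(1 − x/a)² dx = a³/30, ∫₀ᵃ x⁴(1 − x/a)² dx = a⁵/105.
State is unnormalized: ∫|ψ|² dx = 0.82667, and ∫ψ*·x²·ψ dx = 0.12711, so ⟨x²⟩ = 0.12711 / 0.82667.
⟨x²⟩ = 0.15376.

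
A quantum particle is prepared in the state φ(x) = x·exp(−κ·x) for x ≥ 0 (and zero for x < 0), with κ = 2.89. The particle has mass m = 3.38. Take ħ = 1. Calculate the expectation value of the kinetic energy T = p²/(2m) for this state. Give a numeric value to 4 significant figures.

T = −(ħ²/2m) d²/dx², so ⟨T⟩ = −(ħ²/2m) ∫ φ*·φ'' dx / ∫|φ|² dx; with m = 3.38.
Differentiate x·exp(−κ·x) with the product rule; every integrand then reduces to terms xʲ·e^(−2κx) on [0, ∞), with ∫₀^∞ xʲ·e^(−2κx) dx = j!/(2κ)^(j+1).
State is unnormalized: ∫|φ|² dx = 0.010357, and ∫φ*·(−ħ²/2m · φ'') dx = 0.012797, so ⟨T⟩ = 0.012797 / 0.010357.
⟨T⟩ = 1.2355.

1.236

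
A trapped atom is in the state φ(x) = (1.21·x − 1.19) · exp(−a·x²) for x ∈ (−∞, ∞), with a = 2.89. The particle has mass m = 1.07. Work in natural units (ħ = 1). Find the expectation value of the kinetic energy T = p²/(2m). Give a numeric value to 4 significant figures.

1.572

T = −(ħ²/2m) d²/dx², so ⟨T⟩ = −(ħ²/2m) ∫ φ*·φ'' dx / ∫|φ|² dx; with m = 1.07.
Expand each integrand as polynomial × e^(−2ax²) and use ∫x^(2j)·e^(−2ax²) dx = (2j−1)!!/(4a)^j · √(π/(2a)), odd powers → 0; here √(π/(2a)) = 0.73724. Differentiate with the product rule, d/dx e^(−ax²) = −2ax·e^(−ax²).
State is unnormalized: ∫|φ|² dx = 1.1374, and ∫φ*·(−ħ²/2m · φ'') dx = 1.7882, so ⟨T⟩ = 1.7882 / 1.1374.
⟨T⟩ = 1.5722.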